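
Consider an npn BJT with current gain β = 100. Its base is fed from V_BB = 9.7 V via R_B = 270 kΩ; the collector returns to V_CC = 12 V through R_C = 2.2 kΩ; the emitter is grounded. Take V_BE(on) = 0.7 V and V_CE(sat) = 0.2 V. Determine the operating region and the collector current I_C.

Assume active. Base-emitter loop: I_B = (V_BB − V_BE)/R_B = (9.7 − 0.7)/270 = 0.0333 mA.
I_C = β·I_B = 100×0.0333 = 3.33 mA.
V_CE = V_CC − I_C·R_C = 12 − 3.33×2.2 = 4.67 V > V_CE(sat), so the active-region assumption holds.

active; I_C ≈ 3.3 mA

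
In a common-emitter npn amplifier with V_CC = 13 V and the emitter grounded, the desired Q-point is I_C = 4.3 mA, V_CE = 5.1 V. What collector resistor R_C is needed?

Collector loop: V_CC = I_C·R_C + V_CE.
R_C = (V_CC − V_CE)/I_C = (13 − 5.1)/4.3 = 1.84 kΩ.

R_C ≈ 1.8 kΩ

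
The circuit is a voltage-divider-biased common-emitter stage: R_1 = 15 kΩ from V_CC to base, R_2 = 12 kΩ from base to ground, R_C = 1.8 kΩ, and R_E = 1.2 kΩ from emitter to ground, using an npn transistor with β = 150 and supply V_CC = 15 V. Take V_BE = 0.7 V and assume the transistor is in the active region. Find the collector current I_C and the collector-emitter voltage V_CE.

I_C ≈ 4.8 mA, V_CE ≈ 0.67 V

Thevenize the base divider: V_Th = V_CC·R_2/(R_1+R_2) = 15×12/27 = 6.67 V, R_Th = R_1‖R_2 = 6.67 kΩ.
Base-emitter loop: V_Th = I_B·R_Th + V_BE + (β+1)I_B·R_E, so I_B = (6.67 − 0.7) / (6.67 + 151×1.2) = 0.0318 mA.
I_C = β·I_B = 150×0.0318 = 4.76 mA, and I_E = (β+1)I_B = 4.8 mA.
V_CE = V_CC − I_C·R_C − I_E·R_E = 15 − 4.76×1.8 − 4.8×1.2 = 0.67 V.
V_CE = 0.67 V > 0.2 V confirms active-region operation.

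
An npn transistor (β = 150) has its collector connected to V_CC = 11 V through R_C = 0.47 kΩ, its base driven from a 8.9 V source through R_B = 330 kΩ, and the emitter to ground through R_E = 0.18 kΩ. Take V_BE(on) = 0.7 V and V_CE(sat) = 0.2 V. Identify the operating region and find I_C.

active; I_C ≈ 3.4 mA

Assume active. Base-emitter loop: I_B = (V_BB − V_BE)/(R_B + (β+1)R_E) = (8.9 − 0.7)/(330 + 151×0.18) = 0.023 mA.
I_C = β·I_B = 150×0.023 = 3.44 mA.
V_CE = V_CC − I_C·R_C − I_E·R_E = 11 − 3.44×0.47 − 3.47×0.18 = 8.76 V > V_CE(sat), so the active-region assumption holds.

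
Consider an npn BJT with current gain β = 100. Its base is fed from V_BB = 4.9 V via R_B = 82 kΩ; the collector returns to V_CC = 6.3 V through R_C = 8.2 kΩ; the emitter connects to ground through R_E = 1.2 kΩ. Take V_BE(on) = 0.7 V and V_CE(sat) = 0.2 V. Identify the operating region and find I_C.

saturation; I_C ≈ 0.64 mA

Assume active: I_B = (4.9 − 0.7)/(82 + 101×1.2) = 0.0207 mA, I_C = β·I_B = 2.07 mA.
Then V_CE = 6.3 − 2.07×8.2 − 2.09×1.2 = -13.2 V < 0.2 V — the active assumption fails.
Re-solve with V_CE = 0.2 V. KCL at the emitter: V_E/R_E = (V_BB−0.7−V_E)/R_B + (V_CC−0.2−V_E)/R_C, giving V_E = 0.822 V.
I_C = (V_CC − 0.2 − V_E)/R_C = (6.1 − 0.822)/8.2 = 0.644 mA.
Check: I_B = (4.2 − 0.822)/82 = 0.0412 mA, and β·I_B = 4.12 mA > I_C, confirming saturation.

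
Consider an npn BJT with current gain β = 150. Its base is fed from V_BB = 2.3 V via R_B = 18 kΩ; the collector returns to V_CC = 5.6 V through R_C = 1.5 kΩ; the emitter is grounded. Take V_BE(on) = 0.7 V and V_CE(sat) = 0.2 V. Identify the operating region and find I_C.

Assume active: I_B = (2.3 − 0.7)/18 = 0.0889 mA, giving I_C = β·I_B = 13.3 mA.
But then V_CE = 5.6 − 13.3×1.5 = -14.4 V < V_CE(sat) = 0.2 V — impossible in the active region.
So the transistor is saturated. With V_CE = 0.2 V, I_C = (V_CC − 0.2)/R_C = 5.4/1.5 = 3.6 mA.
Check: β·I_B = 13.3 mA > I_C = 3.6 mA, confirming saturation.

saturation; I_C ≈ 3.6 mA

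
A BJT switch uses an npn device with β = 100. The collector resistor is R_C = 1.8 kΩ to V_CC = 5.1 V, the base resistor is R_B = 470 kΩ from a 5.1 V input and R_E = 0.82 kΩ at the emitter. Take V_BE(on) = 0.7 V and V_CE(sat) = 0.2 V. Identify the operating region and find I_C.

active; I_C ≈ 0.8 mA

Assume active. Base-emitter loop: I_B = (V_BB − V_BE)/(R_B + (β+1)R_E) = (5.1 − 0.7)/(470 + 101×0.82) = 0.00796 mA.
I_C = β·I_B = 100×0.00796 = 0.796 mA.
V_CE = V_CC − I_C·R_C − I_E·R_E = 5.1 − 0.796×1.8 − 0.804×0.82 = 3.01 V > V_CE(sat), so the active-region assumption holds.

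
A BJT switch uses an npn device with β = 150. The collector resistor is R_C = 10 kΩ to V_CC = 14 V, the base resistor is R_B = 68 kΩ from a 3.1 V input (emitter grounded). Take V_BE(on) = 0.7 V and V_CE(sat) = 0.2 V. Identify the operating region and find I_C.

saturation; I_C ≈ 1.4 mA

Assume active: I_B = (3.1 − 0.7)/68 = 0.0353 mA, giving I_C = β·I_B = 5.29 mA.
But then V_CE = 14 − 5.29×10 = -38.9 V < V_CE(sat) = 0.2 V — impossible in the active region.
So the transistor is saturated. With V_CE = 0.2 V, I_C = (V_CC − 0.2)/R_C = 13.8/10 = 1.38 mA.
Check: β·I_B = 5.29 mA > I_C = 1.38 mA, confirming saturation.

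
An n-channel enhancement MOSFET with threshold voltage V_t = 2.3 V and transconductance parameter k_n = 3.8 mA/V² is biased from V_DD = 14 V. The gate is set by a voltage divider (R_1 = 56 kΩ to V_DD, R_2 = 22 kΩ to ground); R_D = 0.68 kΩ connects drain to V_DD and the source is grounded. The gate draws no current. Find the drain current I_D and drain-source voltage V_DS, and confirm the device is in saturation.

V_G = V_DD·R_2/(R_1+R_2) = 14×22/78 = 3.95 V. With the source grounded, V_GS = V_G = 3.95 V.
Assume saturation: I_D = (k_n/2)(V_GS − V_t)² = (3.8/2)×(3.95 − 2.3)² = 1.9×1.65² = 5.16 mA.
V_DS = V_DD − I_D·R_D = 14 − 5.16×0.68 = 10.5 V.
Saturation requires V_DS ≥ V_GS − V_t = 1.65 V; 10.5 ≥ 1.65 ✓.

I_D ≈ 5.2 mA, V_DS ≈ 10 V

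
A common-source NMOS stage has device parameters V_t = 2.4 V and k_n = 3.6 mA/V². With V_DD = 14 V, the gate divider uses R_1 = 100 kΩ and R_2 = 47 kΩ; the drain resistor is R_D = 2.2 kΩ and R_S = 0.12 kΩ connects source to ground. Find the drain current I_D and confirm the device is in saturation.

I_D ≈ 4.3 mA

V_G = V_DD·R_2/(R_1+R_2) = 14×47/147 = 4.48 V.
Assume saturation: I_D = (k_n/2)(V_GS − V_t)² with V_GS = V_G − I_D·R_S = 4.48 − 0.12·I_D.
Substituting gives 0.0259·I_D² − 1.9·I_D + 7.76 = 0, with roots I_D = 4.35 or 68.8 mA.
The root I_D = 68.8 mA gives V_GS = -3.78 V ≤ V_t, so take I_D = 4.35 mA.
Then V_GS = 3.95 V and V_DS = V_DD − I_D(R_D+R_S) = 14 − 4.35×2.32 = 3.91 V.
Saturation requires V_DS ≥ V_GS − V_t = 1.55 V; 3.91 ≥ 1.55 ✓.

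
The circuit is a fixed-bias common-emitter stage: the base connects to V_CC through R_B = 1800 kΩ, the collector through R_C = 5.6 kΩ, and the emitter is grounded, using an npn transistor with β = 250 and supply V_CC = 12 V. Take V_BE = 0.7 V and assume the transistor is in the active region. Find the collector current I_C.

Base loop: V_CC = I_B·R_B + V_BE, so I_B = (12 − 0.7)/1800 kΩ = 0.00628 mA.
In the active region I_C = β·I_B = 250 × 0.00628 = 1.57 mA.
Collector loop: V_CE = V_CC − I_C·R_C = 12 − 1.57×5.6 = 3.21 V.
Since V_CE = 3.21 V > V_CE(sat) ≈ 0.2 V, the transistor is in the active region as assumed.

I_C ≈ 1.6 mA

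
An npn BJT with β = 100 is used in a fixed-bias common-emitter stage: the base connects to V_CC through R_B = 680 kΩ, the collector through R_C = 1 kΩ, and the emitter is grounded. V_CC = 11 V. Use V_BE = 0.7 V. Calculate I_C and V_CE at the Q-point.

I_C ≈ 1.5 mA, V_CE ≈ 9.5 V

Base loop: V_CC = I_B·R_B + V_BE, so I_B = (11 − 0.7)/680 kΩ = 0.0151 mA.
In the active region I_C = β·I_B = 100 × 0.0151 = 1.51 mA.
Collector loop: V_CE = V_CC − I_C·R_C = 11 − 1.51×1 = 9.49 V.
Since V_CE = 9.49 V > V_CE(sat) ≈ 0.2 V, the transistor is in the active region as assumed.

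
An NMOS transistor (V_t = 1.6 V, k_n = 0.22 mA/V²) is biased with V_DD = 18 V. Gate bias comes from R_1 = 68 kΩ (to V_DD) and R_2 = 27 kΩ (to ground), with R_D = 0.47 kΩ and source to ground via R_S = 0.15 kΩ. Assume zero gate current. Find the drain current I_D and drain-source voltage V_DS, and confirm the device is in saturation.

I_D ≈ 1.2 mA, V_DS ≈ 17 V

V_G = V_DD·R_2/(R_1+R_2) = 18×27/95 = 5.12 V.
Assume saturation: I_D = (k_n/2)(V_GS − V_t)² with V_GS = V_G − I_D·R_S = 5.12 − 0.15·I_D.
Substituting gives 0.00248·I_D² − 1.12·I_D + 1.36 = 0, with roots I_D = 1.22 or 450 mA.
The root I_D = 450 mA gives V_GS = -62.3 V ≤ V_t, so take I_D = 1.22 mA.
Then V_GS = 4.93 V and V_DS = V_DD − I_D(R_D+R_S) = 18 − 1.22×0.62 = 17.2 V.
Saturation requires V_DS ≥ V_GS − V_t = 3.33 V; 17.2 ≥ 3.33 ✓.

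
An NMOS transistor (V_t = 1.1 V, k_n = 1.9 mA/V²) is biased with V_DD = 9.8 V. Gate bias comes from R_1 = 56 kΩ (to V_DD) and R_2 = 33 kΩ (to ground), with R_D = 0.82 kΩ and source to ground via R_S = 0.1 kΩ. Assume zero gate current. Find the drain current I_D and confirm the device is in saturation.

V_G = V_DD·R_2/(R_1+R_2) = 9.8×33/89 = 3.63 V.
Assume saturation: I_D = (k_n/2)(V_GS − V_t)² with V_GS = V_G − I_D·R_S = 3.63 − 0.1·I_D.
Substituting gives 0.0095·I_D² − 1.48·I_D + 6.1 = 0, with roots I_D = 4.23 or 152 mA.
The root I_D = 152 mA gives V_GS = -11.5 V ≤ V_t, so take I_D = 4.23 mA.
Then V_GS = 3.21 V and V_DS = V_DD − I_D(R_D+R_S) = 9.8 − 4.23×0.92 = 5.91 V.
Saturation requires V_DS ≥ V_GS − V_t = 2.11 V; 5.91 ≥ 2.11 ✓.

I_D ≈ 4.2 mA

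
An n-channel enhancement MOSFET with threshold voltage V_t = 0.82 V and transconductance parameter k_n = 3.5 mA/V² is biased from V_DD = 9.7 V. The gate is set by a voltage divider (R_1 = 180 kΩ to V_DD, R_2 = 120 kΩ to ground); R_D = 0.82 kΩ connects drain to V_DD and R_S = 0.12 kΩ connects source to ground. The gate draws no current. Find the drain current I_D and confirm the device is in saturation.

V_G = V_DD·R_2/(R_1+R_2) = 9.7×120/300 = 3.88 V.
Assume saturation: I_D = (k_n/2)(V_GS − V_t)² with V_GS = V_G − I_D·R_S = 3.88 − 0.12·I_D.
Substituting gives 0.0252·I_D² − 2.29·I_D + 16.4 = 0, with roots I_D = 7.85 or 82.8 mA.
The root I_D = 82.8 mA gives V_GS = -6.06 V ≤ V_t, so take I_D = 7.85 mA.
Then V_GS = 2.94 V and V_DS = V_DD − I_D(R_D+R_S) = 9.7 − 7.85×0.94 = 2.32 V.
Saturation requires V_DS ≥ V_GS − V_t = 2.12 V; 2.32 ≥ 2.12 ✓.

I_D ≈ 7.9 mA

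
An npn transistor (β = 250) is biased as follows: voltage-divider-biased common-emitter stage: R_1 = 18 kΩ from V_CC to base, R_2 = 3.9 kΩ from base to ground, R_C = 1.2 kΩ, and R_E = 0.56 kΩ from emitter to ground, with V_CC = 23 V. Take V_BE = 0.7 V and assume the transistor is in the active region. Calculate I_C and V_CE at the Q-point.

Thevenize the base divider: V_Th = V_CC·R_2/(R_1+R_2) = 23×3.9/21.9 = 4.1 V, R_Th = R_1‖R_2 = 3.21 kΩ.
Base-emitter loop: V_Th = I_B·R_Th + V_BE + (β+1)I_B·R_E, so I_B = (4.1 − 0.7) / (3.21 + 251×0.56) = 0.0236 mA.
I_C = β·I_B = 250×0.0236 = 5.91 mA, and I_E = (β+1)I_B = 5.93 mA.
V_CE = V_CC − I_C·R_C − I_E·R_E = 23 − 5.91×1.2 − 5.93×0.56 = 12.6 V.
V_CE = 12.6 V > 0.2 V confirms active-region operation.

I_C ≈ 5.9 mA, V_CE ≈ 13 V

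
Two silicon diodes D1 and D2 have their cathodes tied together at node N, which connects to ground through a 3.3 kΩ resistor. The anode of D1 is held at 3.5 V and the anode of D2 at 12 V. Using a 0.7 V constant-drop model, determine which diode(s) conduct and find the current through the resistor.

Assume both conduct. Then node N would need to be at both 3.5−0.7 = 2.8 V and 12−0.7 = 11.3 V, which is impossible.
Assume only D2 conducts: V_N = 12 − 0.7 = 11.3 V, so I_R = 11.3/3.3 = 3.42 mA.
Check D1: its anode-to-cathode voltage is 3.5 − 11.3 = -7.8 V < 0.7 V, so it is off. The assumption is consistent.

Only D2 conducts; I_R ≈ 3.4 mA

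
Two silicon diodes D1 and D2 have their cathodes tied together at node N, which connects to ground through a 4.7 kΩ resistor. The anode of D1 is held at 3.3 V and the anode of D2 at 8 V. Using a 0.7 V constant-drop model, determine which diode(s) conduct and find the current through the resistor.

Only D2 conducts; I_R ≈ 1.6 mA

Assume both conduct. Then node N would need to be at both 3.3−0.7 = 2.6 V and 8−0.7 = 7.3 V, which is impossible.
Assume only D2 conducts: V_N = 8 − 0.7 = 7.3 V, so I_R = 7.3/4.7 = 1.55 mA.
Check D1: its anode-to-cathode voltage is 3.3 − 7.3 = -4 V < 0.7 V, so it is off. The assumption is consistent.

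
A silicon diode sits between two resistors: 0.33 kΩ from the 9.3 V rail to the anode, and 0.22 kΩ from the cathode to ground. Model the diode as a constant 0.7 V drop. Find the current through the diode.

I ≈ 16 mA

The two resistors are in series with the diode, so KVL gives 9.3 = I·0.33 + 0.7 + I·0.22.
I = (9.3 − 0.7) / (0.33 + 0.22) kΩ = 8.6 / 0.55 = 15.6 mA.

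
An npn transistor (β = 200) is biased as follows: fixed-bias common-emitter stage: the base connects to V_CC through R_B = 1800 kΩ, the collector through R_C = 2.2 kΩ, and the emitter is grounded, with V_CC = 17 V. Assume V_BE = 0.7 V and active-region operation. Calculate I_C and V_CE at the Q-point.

I_C ≈ 1.8 mA, V_CE ≈ 13 V

Base loop: V_CC = I_B·R_B + V_BE, so I_B = (17 − 0.7)/1800 kΩ = 0.00906 mA.
In the active region I_C = β·I_B = 200 × 0.00906 = 1.81 mA.
Collector loop: V_CE = V_CC − I_C·R_C = 17 − 1.81×2.2 = 13 V.
Since V_CE = 13 V > V_CE(sat) ≈ 0.2 V, the transistor is in the active region as assumed.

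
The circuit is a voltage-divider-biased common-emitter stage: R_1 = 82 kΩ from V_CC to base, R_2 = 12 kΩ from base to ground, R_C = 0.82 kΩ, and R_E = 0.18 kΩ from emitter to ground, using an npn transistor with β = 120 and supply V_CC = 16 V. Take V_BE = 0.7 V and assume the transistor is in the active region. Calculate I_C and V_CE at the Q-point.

I_C ≈ 5 mA, V_CE ≈ 11 V

Thevenize the base divider: V_Th = V_CC·R_2/(R_1+R_2) = 16×12/94 = 2.04 V, R_Th = R_1‖R_2 = 10.5 kΩ.
Base-emitter loop: V_Th = I_B·R_Th + V_BE + (β+1)I_B·R_E, so I_B = (2.04 − 0.7) / (10.5 + 121×0.18) = 0.0416 mA.
I_C = β·I_B = 120×0.0416 = 5 mA, and I_E = (β+1)I_B = 5.04 mA.
V_CE = V_CC − I_C·R_C − I_E·R_E = 16 − 5×0.82 − 5.04×0.18 = 11 V.
V_CE = 11 V > 0.2 V confirms active-region operation.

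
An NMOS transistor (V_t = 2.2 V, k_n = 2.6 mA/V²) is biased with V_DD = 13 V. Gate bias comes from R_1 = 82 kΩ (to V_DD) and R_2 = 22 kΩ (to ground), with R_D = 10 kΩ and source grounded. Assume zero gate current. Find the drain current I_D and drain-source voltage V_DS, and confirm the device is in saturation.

I_D ≈ 0.39 mA, V_DS ≈ 9.1 V

V_G = V_DD·R_2/(R_1+R_2) = 13×22/104 = 2.75 V. With the source grounded, V_GS = V_G = 2.75 V.
Assume saturation: I_D = (k_n/2)(V_GS − V_t)² = (2.6/2)×(2.75 − 2.2)² = 1.3×0.55² = 0.393 mA.
V_DS = V_DD − I_D·R_D = 13 − 0.393×10 = 9.07 V.
Saturation requires V_DS ≥ V_GS − V_t = 0.55 V; 9.07 ≥ 0.55 ✓.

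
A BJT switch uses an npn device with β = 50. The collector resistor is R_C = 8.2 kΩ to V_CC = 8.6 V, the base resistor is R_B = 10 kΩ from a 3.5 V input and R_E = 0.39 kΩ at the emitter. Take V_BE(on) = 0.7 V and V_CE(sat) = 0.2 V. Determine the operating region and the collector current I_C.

saturation; I_C ≈ 0.97 mA

Assume active: I_B = (3.5 − 0.7)/(10 + 51×0.39) = 0.0937 mA, I_C = β·I_B = 4.68 mA.
Then V_CE = 8.6 − 4.68×8.2 − 4.78×0.39 = -31.7 V < 0.2 V — the active assumption fails.
Re-solve with V_CE = 0.2 V. KCL at the emitter: V_E/R_E = (V_BB−0.7−V_E)/R_B + (V_CC−0.2−V_E)/R_C, giving V_E = 0.468 V.
I_C = (V_CC − 0.2 − V_E)/R_C = (8.4 − 0.468)/8.2 = 0.967 mA.
Check: I_B = (2.8 − 0.468)/10 = 0.233 mA, and β·I_B = 11.7 mA > I_C, confirming saturation.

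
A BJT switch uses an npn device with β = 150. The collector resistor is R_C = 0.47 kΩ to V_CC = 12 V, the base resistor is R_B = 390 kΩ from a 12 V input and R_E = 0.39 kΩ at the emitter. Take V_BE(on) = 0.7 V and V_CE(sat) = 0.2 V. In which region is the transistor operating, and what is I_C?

active; I_C ≈ 3.8 mA

Assume active. Base-emitter loop: I_B = (V_BB − V_BE)/(R_B + (β+1)R_E) = (12 − 0.7)/(390 + 151×0.39) = 0.0252 mA.
I_C = β·I_B = 150×0.0252 = 3.78 mA.
V_CE = V_CC − I_C·R_C − I_E·R_E = 12 − 3.78×0.47 − 3.8×0.39 = 8.74 V > V_CE(sat), so the active-region assumption holds.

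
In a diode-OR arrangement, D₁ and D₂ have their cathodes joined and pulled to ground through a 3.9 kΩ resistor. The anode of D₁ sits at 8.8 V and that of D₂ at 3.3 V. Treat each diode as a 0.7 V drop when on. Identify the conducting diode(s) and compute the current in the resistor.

Only D₁ conducts; I_R ≈ 2.1 mA

Assume both conduct. Then node N would need to be at both 8.8−0.7 = 8.1 V and 3.3−0.7 = 2.6 V, which is impossible.
Assume only D₁ conducts: V_N = 8.8 − 0.7 = 8.1 V, so I_R = 8.1/3.9 = 2.08 mA.
Check D₂: its anode-to-cathode voltage is 3.3 − 8.1 = -4.8 V < 0.7 V, so it is off. The assumption is consistent.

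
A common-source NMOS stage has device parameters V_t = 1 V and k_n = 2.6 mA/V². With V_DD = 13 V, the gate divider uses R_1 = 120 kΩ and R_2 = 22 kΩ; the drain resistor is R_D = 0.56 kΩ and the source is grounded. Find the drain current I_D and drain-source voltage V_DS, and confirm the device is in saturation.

I_D ≈ 1.3 mA, V_DS ≈ 12 V

V_G = V_DD·R_2/(R_1+R_2) = 13×22/142 = 2.01 V. With the source grounded, V_GS = V_G = 2.01 V.
Assume saturation: I_D = (k_n/2)(V_GS − V_t)² = (2.6/2)×(2.01 − 1)² = 1.3×1.01² = 1.34 mA.
V_DS = V_DD − I_D·R_D = 13 − 1.34×0.56 = 12.3 V.
Saturation requires V_DS ≥ V_GS − V_t = 1.01 V; 12.3 ≥ 1.01 ✓.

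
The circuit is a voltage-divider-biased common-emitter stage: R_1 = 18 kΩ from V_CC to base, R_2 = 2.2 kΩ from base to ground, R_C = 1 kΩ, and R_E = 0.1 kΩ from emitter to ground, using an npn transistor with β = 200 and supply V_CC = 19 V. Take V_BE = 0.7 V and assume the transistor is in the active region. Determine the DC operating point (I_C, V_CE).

I_C ≈ 12 mA, V_CE ≈ 5.3 V

Thevenize the base divider: V_Th = V_CC·R_2/(R_1+R_2) = 19×2.2/20.2 = 2.07 V, R_Th = R_1‖R_2 = 1.96 kΩ.
Base-emitter loop: V_Th = I_B·R_Th + V_BE + (β+1)I_B·R_E, so I_B = (2.07 − 0.7) / (1.96 + 201×0.1) = 0.0621 mA.
I_C = β·I_B = 200×0.0621 = 12.4 mA, and I_E = (β+1)I_B = 12.5 mA.
V_CE = V_CC − I_C·R_C − I_E·R_E = 19 − 12.4×1 − 12.5×0.1 = 5.34 V.
V_CE = 5.34 V > 0.2 V confirms active-region operation.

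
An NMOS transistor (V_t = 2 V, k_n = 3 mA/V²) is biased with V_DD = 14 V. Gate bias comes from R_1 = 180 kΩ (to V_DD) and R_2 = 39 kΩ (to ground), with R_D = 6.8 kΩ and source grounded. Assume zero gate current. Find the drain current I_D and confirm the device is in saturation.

I_D ≈ 0.36 mA

V_G = V_DD·R_2/(R_1+R_2) = 14×39/219 = 2.49 V. With the source grounded, V_GS = V_G = 2.49 V.
Assume saturation: I_D = (k_n/2)(V_GS − V_t)² = (3/2)×(2.49 − 2)² = 1.5×0.493² = 0.365 mA.
V_DS = V_DD − I_D·R_D = 14 − 0.365×6.8 = 11.5 V.
Saturation requires V_DS ≥ V_GS − V_t = 0.493 V; 11.5 ≥ 0.493 ✓.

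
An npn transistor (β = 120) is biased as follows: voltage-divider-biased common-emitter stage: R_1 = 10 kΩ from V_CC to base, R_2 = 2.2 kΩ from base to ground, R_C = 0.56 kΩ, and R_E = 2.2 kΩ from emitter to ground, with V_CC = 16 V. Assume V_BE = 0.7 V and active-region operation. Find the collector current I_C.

I_C ≈ 0.98 mA

Thevenize the base divider: V_Th = V_CC·R_2/(R_1+R_2) = 16×2.2/12.2 = 2.89 V, R_Th = R_1‖R_2 = 1.8 kΩ.
Base-emitter loop: V_Th = I_B·R_Th + V_BE + (β+1)I_B·R_E, so I_B = (2.89 − 0.7) / (1.8 + 121×2.2) = 0.00815 mA.
I_C = β·I_B = 120×0.00815 = 0.978 mA, and I_E = (β+1)I_B = 0.987 mA.
V_CE = V_CC − I_C·R_C − I_E·R_E = 16 − 0.978×0.56 − 0.987×2.2 = 13.3 V.
V_CE = 13.3 V > 0.2 V confirms active-region operation.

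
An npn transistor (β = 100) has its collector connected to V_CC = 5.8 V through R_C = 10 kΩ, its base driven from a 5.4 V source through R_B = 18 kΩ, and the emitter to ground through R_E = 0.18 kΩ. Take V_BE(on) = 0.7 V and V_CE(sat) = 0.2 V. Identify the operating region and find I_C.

saturation; I_C ≈ 0.55 mA

Assume active: I_B = (5.4 − 0.7)/(18 + 101×0.18) = 0.13 mA, I_C = β·I_B = 13 mA.
Then V_CE = 5.8 − 13×10 − 13.1×0.18 = -126 V < 0.2 V — the active assumption fails.
Re-solve with V_CE = 0.2 V. KCL at the emitter: V_E/R_E = (V_BB−0.7−V_E)/R_B + (V_CC−0.2−V_E)/R_C, giving V_E = 0.144 V.
I_C = (V_CC − 0.2 − V_E)/R_C = (5.6 − 0.144)/10 = 0.546 mA.
Check: I_B = (4.7 − 0.144)/18 = 0.253 mA, and β·I_B = 25.3 mA > I_C, confirming saturation.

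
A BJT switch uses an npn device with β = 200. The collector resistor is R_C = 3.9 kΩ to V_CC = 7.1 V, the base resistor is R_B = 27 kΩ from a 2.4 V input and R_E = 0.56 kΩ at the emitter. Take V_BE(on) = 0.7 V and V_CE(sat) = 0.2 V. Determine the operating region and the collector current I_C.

saturation; I_C ≈ 1.5 mA

Assume active: I_B = (2.4 − 0.7)/(27 + 201×0.56) = 0.0122 mA, I_C = β·I_B = 2.44 mA.
Then V_CE = 7.1 − 2.44×3.9 − 2.45×0.56 = -3.77 V < 0.2 V — the active assumption fails.
Re-solve with V_CE = 0.2 V. KCL at the emitter: V_E/R_E = (V_BB−0.7−V_E)/R_B + (V_CC−0.2−V_E)/R_C, giving V_E = 0.881 V.
I_C = (V_CC − 0.2 − V_E)/R_C = (6.9 − 0.881)/3.9 = 1.54 mA.
Check: I_B = (1.7 − 0.881)/27 = 0.0303 mA, and β·I_B = 6.07 mA > I_C, confirming saturation.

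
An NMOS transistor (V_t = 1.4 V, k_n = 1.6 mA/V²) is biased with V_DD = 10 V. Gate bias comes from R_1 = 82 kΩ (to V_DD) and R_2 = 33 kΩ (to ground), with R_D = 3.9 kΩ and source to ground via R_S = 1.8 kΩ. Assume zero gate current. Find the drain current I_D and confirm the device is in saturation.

I_D ≈ 0.42 mA

V_G = V_DD·R_2/(R_1+R_2) = 10×33/115 = 2.87 V.
Assume saturation: I_D = (k_n/2)(V_GS − V_t)² with V_GS = V_G − I_D·R_S = 2.87 − 1.8·I_D.
Substituting gives 2.59·I_D² − 5.23·I_D + 1.73 = 0, with roots I_D = 0.416 or 1.6 mA.
The root I_D = 1.6 mA gives V_GS = -0.0154 V ≤ V_t, so take I_D = 0.416 mA.
Then V_GS = 2.12 V and V_DS = V_DD − I_D(R_D+R_S) = 10 − 0.416×5.7 = 7.63 V.
Saturation requires V_DS ≥ V_GS − V_t = 0.721 V; 7.63 ≥ 0.721 ✓.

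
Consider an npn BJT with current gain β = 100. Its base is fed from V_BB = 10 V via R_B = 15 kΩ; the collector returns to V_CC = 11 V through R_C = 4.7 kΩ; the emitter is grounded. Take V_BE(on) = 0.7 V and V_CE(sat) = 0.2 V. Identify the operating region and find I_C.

Assume active: I_B = (10 − 0.7)/15 = 0.62 mA, giving I_C = β·I_B = 62 mA.
But then V_CE = 11 − 62×4.7 = -280 V < V_CE(sat) = 0.2 V — impossible in the active region.
So the transistor is saturated. With V_CE = 0.2 V, I_C = (V_CC − 0.2)/R_C = 10.8/4.7 = 2.3 mA.
Check: β·I_B = 62 mA > I_C = 2.3 mA, confirming saturation.

saturation; I_C ≈ 2.3 mA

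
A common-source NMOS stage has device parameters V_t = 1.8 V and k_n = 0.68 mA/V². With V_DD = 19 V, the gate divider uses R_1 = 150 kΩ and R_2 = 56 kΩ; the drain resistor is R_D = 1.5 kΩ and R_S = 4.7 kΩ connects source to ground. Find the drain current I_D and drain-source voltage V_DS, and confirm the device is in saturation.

I_D ≈ 0.47 mA, V_DS ≈ 16 V

V_G = V_DD·R_2/(R_1+R_2) = 19×56/206 = 5.17 V.
Assume saturation: I_D = (k_n/2)(V_GS − V_t)² with V_GS = V_G − I_D·R_S = 5.17 − 4.7·I_D.
Substituting gives 7.51·I_D² − 11.8·I_D + 3.85 = 0, with roots I_D = 0.467 or 1.1 mA.
The root I_D = 1.1 mA gives V_GS = 0.00263 V ≤ V_t, so take I_D = 0.467 mA.
Then V_GS = 2.97 V and V_DS = V_DD − I_D(R_D+R_S) = 19 − 0.467×6.2 = 16.1 V.
Saturation requires V_DS ≥ V_GS − V_t = 1.17 V; 16.1 ≥ 1.17 ✓.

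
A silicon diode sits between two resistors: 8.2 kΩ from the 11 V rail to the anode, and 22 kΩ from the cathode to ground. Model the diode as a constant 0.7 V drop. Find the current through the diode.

I ≈ 0.34 mA

The two resistors are in series with the diode, so KVL gives 11 = I·8.2 + 0.7 + I·22.
I = (11 − 0.7) / (8.2 + 22) kΩ = 10.3 / 30.2 = 0.341 mA.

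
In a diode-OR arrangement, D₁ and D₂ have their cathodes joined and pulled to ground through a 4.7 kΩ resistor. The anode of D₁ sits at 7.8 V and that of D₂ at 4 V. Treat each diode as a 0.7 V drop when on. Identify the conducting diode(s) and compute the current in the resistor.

Only D₁ conducts; I_R ≈ 1.5 mA

Assume both conduct. Then node N would need to be at both 7.8−0.7 = 7.1 V and 4−0.7 = 3.3 V, which is impossible.
Assume only D₁ conducts: V_N = 7.8 − 0.7 = 7.1 V, so I_R = 7.1/4.7 = 1.51 mA.
Check D₂: its anode-to-cathode voltage is 4 − 7.1 = -3.1 V < 0.7 V, so it is off. The assumption is consistent.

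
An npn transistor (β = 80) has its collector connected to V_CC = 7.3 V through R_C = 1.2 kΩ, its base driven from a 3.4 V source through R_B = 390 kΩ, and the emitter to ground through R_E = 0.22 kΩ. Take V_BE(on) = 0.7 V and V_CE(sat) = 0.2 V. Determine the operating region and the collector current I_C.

active; I_C ≈ 0.53 mA

Assume active. Base-emitter loop: I_B = (V_BB − V_BE)/(R_B + (β+1)R_E) = (3.4 − 0.7)/(390 + 81×0.22) = 0.00662 mA.
I_C = β·I_B = 80×0.00662 = 0.53 mA.
V_CE = V_CC − I_C·R_C − I_E·R_E = 7.3 − 0.53×1.2 − 0.536×0.22 = 6.55 V > V_CE(sat), so the active-region assumption holds.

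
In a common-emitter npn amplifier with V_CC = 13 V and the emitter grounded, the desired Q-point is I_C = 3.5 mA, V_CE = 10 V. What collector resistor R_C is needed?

Collector loop: V_CC = I_C·R_C + V_CE.
R_C = (V_CC − V_CE)/I_C = (13 − 10)/3.5 = 0.857 kΩ.

R_C ≈ 0.86 kΩ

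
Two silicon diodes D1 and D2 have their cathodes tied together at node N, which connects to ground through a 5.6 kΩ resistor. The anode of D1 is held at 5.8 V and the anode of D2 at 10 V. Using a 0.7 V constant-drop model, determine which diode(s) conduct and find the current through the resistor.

Assume both conduct. Then node N would need to be at both 5.8−0.7 = 5.1 V and 10−0.7 = 9.3 V, which is impossible.
Assume only D2 conducts: V_N = 10 − 0.7 = 9.3 V, so I_R = 9.3/5.6 = 1.66 mA.
Check D1: its anode-to-cathode voltage is 5.8 − 9.3 = -3.5 V < 0.7 V, so it is off. The assumption is consistent.

Only D2 conducts; I_R ≈ 1.7 mA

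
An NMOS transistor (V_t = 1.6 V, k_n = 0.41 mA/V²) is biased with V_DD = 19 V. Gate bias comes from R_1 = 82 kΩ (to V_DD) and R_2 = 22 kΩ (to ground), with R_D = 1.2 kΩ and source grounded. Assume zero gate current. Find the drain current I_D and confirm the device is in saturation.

I_D ≈ 1.2 mA

V_G = V_DD·R_2/(R_1+R_2) = 19×22/104 = 4.02 V. With the source grounded, V_GS = V_G = 4.02 V.
Assume saturation: I_D = (k_n/2)(V_GS − V_t)² = (0.41/2)×(4.02 − 1.6)² = 0.205×2.42² = 1.2 mA.
V_DS = V_DD − I_D·R_D = 19 − 1.2×1.2 = 17.6 V.
Saturation requires V_DS ≥ V_GS − V_t = 2.42 V; 17.6 ≥ 2.42 ✓.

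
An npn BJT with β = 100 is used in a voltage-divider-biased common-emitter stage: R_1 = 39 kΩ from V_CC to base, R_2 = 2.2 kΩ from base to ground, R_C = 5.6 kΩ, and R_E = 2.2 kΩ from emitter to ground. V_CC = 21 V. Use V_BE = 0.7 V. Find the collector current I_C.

I_C ≈ 0.19 mA

Thevenize the base divider: V_Th = V_CC·R_2/(R_1+R_2) = 21×2.2/41.2 = 1.12 V, R_Th = R_1‖R_2 = 2.08 kΩ.
Base-emitter loop: V_Th = I_B·R_Th + V_BE + (β+1)I_B·R_E, so I_B = (1.12 − 0.7) / (2.08 + 101×2.2) = 0.00188 mA.
I_C = β·I_B = 100×0.00188 = 0.188 mA, and I_E = (β+1)I_B = 0.19 mA.
V_CE = V_CC − I_C·R_C − I_E·R_E = 21 − 0.188×5.6 − 0.19×2.2 = 19.5 V.
V_CE = 19.5 V > 0.2 V confirms active-region operation.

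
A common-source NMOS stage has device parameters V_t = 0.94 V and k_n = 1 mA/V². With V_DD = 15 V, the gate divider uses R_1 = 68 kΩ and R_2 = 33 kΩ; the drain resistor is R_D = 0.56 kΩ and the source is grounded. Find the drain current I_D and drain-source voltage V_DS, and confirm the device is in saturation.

V_G = V_DD·R_2/(R_1+R_2) = 15×33/101 = 4.9 V. With the source grounded, V_GS = V_G = 4.9 V.
Assume saturation: I_D = (k_n/2)(V_GS − V_t)² = (1/2)×(4.9 − 0.94)² = 0.5×3.96² = 7.84 mA.
V_DS = V_DD − I_D·R_D = 15 − 7.84×0.56 = 10.6 V.
Saturation requires V_DS ≥ V_GS − V_t = 3.96 V; 10.6 ≥ 3.96 ✓.

I_D ≈ 7.8 mA, V_DS ≈ 11 V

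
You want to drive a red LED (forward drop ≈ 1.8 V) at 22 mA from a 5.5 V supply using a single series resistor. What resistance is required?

R ≈ 0.17 kΩ

The resistor drops V_S − V_D = 5.5 − 1.8 = 3.7 V at 22 mA.
R = 3.7 V / 22 mA = 0.168 kΩ.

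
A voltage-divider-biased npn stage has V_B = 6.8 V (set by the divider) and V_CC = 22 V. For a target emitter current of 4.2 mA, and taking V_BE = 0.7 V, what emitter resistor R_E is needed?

R_E ≈ 1.5 kΩ

V_E = V_B − V_BE = 6.8 − 0.7 = 6.1 V.
R_E = V_E / I_E = 6.1 / 4.2 = 1.45 kΩ.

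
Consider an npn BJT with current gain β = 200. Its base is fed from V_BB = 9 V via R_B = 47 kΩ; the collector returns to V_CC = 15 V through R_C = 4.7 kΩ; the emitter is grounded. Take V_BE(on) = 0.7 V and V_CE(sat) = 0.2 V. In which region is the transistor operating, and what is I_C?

saturation; I_C ≈ 3.1 mA

Assume active: I_B = (9 − 0.7)/47 = 0.177 mA, giving I_C = β·I_B = 35.3 mA.
But then V_CE = 15 − 35.3×4.7 = -151 V < V_CE(sat) = 0.2 V — impossible in the active region.
So the transistor is saturated. With V_CE = 0.2 V, I_C = (V_CC − 0.2)/R_C = 14.8/4.7 = 3.15 mA.
Check: β·I_B = 35.3 mA > I_C = 3.15 mA, confirming saturation.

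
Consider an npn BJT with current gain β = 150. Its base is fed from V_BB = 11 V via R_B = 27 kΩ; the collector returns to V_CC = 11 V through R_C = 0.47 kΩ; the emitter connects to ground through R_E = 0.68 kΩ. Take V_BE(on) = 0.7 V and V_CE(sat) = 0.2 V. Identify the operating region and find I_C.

Assume active: I_B = (11 − 0.7)/(27 + 151×0.68) = 0.0794 mA, I_C = β·I_B = 11.9 mA.
Then V_CE = 11 − 11.9×0.47 − 12×0.68 = -2.76 V < 0.2 V — the active assumption fails.
Re-solve with V_CE = 0.2 V. KCL at the emitter: V_E/R_E = (V_BB−0.7−V_E)/R_B + (V_CC−0.2−V_E)/R_C, giving V_E = 6.43 V.
I_C = (V_CC − 0.2 − V_E)/R_C = (10.8 − 6.43)/0.47 = 9.31 mA.
Check: I_B = (10.3 − 6.43)/27 = 0.143 mA, and β·I_B = 21.5 mA > I_C, confirming saturation.

saturation; I_C ≈ 9.3 mA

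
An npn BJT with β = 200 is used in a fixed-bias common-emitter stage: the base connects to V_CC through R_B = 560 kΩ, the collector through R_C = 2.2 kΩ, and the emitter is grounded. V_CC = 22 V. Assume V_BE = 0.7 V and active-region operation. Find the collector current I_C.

Base loop: V_CC = I_B·R_B + V_BE, so I_B = (22 − 0.7)/560 kΩ = 0.038 mA.
In the active region I_C = β·I_B = 200 × 0.038 = 7.61 mA.
Collector loop: V_CE = V_CC − I_C·R_C = 22 − 7.61×2.2 = 5.26 V.
Since V_CE = 5.26 V > V_CE(sat) ≈ 0.2 V, the transistor is in the active region as assumed.

I_C ≈ 7.6 mA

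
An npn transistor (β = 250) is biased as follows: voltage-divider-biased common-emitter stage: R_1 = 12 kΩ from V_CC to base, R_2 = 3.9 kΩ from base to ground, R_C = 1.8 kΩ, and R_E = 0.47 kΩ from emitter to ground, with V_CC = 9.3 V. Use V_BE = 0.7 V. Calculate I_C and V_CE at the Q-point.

Thevenize the base divider: V_Th = V_CC·R_2/(R_1+R_2) = 9.3×3.9/15.9 = 2.28 V, R_Th = R_1‖R_2 = 2.94 kΩ.
Base-emitter loop: V_Th = I_B·R_Th + V_BE + (β+1)I_B·R_E, so I_B = (2.28 − 0.7) / (2.94 + 251×0.47) = 0.0131 mA.
I_C = β·I_B = 250×0.0131 = 3.27 mA, and I_E = (β+1)I_B = 3.28 mA.
V_CE = V_CC − I_C·R_C − I_E·R_E = 9.3 − 3.27×1.8 − 3.28×0.47 = 1.87 V.
V_CE = 1.87 V > 0.2 V confirms active-region operation.

I_C ≈ 3.3 mA, V_CE ≈ 1.9 V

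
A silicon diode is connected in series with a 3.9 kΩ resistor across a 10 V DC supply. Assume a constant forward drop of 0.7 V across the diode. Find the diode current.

I ≈ 2.4 mA

KVL around the loop: 10 = V_D + I·R = 0.7 + I × 3.9 kΩ.
So I = (10 − 0.7) / 3.9 kΩ = 9.3 / 3.9 = 2.38 mA.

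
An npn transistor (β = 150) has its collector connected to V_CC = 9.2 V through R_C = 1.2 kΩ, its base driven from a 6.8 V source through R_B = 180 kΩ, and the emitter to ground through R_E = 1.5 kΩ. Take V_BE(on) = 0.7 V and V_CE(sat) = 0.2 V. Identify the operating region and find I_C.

Assume active. Base-emitter loop: I_B = (V_BB − V_BE)/(R_B + (β+1)R_E) = (6.8 − 0.7)/(180 + 151×1.5) = 0.015 mA.
I_C = β·I_B = 150×0.015 = 2.25 mA.
V_CE = V_CC − I_C·R_C − I_E·R_E = 9.2 − 2.25×1.2 − 2.27×1.5 = 3.1 V > V_CE(sat), so the active-region assumption holds.

active; I_C ≈ 2.3 mA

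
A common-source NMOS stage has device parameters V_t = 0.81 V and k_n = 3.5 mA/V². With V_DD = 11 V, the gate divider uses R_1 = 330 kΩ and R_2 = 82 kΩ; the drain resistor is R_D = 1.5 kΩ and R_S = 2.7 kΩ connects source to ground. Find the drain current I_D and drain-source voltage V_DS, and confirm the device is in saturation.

I_D ≈ 0.35 mA, V_DS ≈ 9.5 V

V_G = V_DD·R_2/(R_1+R_2) = 11×82/412 = 2.19 V.
Assume saturation: I_D = (k_n/2)(V_GS − V_t)² with V_GS = V_G − I_D·R_S = 2.19 − 2.7·I_D.
Substituting gives 12.8·I_D² − 14·I_D + 3.33 = 0, with roots I_D = 0.346 or 0.754 mA.
The root I_D = 0.754 mA gives V_GS = 0.154 V ≤ V_t, so take I_D = 0.346 mA.
Then V_GS = 1.25 V and V_DS = V_DD − I_D(R_D+R_S) = 11 − 0.346×4.2 = 9.55 V.
Saturation requires V_DS ≥ V_GS − V_t = 0.445 V; 9.55 ≥ 0.445 ✓.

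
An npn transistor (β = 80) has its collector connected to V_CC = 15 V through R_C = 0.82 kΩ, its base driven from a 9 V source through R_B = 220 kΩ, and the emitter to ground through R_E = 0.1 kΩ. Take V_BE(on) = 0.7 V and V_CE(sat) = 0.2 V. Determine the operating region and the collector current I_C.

Assume active. Base-emitter loop: I_B = (V_BB − V_BE)/(R_B + (β+1)R_E) = (9 − 0.7)/(220 + 81×0.1) = 0.0364 mA.
I_C = β·I_B = 80×0.0364 = 2.91 mA.
V_CE = V_CC − I_C·R_C − I_E·R_E = 15 − 2.91×0.82 − 2.95×0.1 = 12.3 V > V_CE(sat), so the active-region assumption holds.

active; I_C ≈ 2.9 mA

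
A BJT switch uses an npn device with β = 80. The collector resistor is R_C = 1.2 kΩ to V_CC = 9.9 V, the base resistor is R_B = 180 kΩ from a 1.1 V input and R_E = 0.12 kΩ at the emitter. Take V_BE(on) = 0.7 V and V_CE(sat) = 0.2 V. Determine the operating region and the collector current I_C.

Assume active. Base-emitter loop: I_B = (V_BB − V_BE)/(R_B + (β+1)R_E) = (1.1 − 0.7)/(180 + 81×0.12) = 0.00211 mA.
I_C = β·I_B = 80×0.00211 = 0.169 mA.
V_CE = V_CC − I_C·R_C − I_E·R_E = 9.9 − 0.169×1.2 − 0.171×0.12 = 9.68 V > V_CE(sat), so the active-region assumption holds.

active; I_C ≈ 0.17 mA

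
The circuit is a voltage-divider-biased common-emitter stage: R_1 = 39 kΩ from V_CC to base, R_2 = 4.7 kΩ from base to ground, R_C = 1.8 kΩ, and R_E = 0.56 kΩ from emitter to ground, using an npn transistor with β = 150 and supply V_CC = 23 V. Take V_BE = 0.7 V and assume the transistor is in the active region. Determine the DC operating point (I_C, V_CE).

Thevenize the base divider: V_Th = V_CC·R_2/(R_1+R_2) = 23×4.7/43.7 = 2.47 V, R_Th = R_1‖R_2 = 4.19 kΩ.
Base-emitter loop: V_Th = I_B·R_Th + V_BE + (β+1)I_B·R_E, so I_B = (2.47 − 0.7) / (4.19 + 151×0.56) = 0.02 mA.
I_C = β·I_B = 150×0.02 = 3 mA, and I_E = (β+1)I_B = 3.02 mA.
V_CE = V_CC − I_C·R_C − I_E·R_E = 23 − 3×1.8 − 3.02×0.56 = 15.9 V.
V_CE = 15.9 V > 0.2 V confirms active-region operation.

I_C ≈ 3 mA, V_CE ≈ 16 V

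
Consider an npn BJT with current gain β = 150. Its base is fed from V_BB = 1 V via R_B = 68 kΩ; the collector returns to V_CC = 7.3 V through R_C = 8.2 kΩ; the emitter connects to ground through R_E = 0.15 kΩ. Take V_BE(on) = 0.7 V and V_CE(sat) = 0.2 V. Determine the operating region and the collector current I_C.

Assume active. Base-emitter loop: I_B = (V_BB − V_BE)/(R_B + (β+1)R_E) = (1 − 0.7)/(68 + 151×0.15) = 0.00331 mA.
I_C = β·I_B = 150×0.00331 = 0.496 mA.
V_CE = V_CC − I_C·R_C − I_E·R_E = 7.3 − 0.496×8.2 − 0.5×0.15 = 3.15 V > V_CE(sat), so the active-region assumption holds.

active; I_C ≈ 0.5 mA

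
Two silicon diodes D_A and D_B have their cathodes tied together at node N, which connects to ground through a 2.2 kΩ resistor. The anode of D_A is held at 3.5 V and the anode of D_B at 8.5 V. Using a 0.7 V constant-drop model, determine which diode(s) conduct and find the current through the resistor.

Only D_B conducts; I_R ≈ 3.5 mA

Assume both conduct. Then node N would need to be at both 3.5−0.7 = 2.8 V and 8.5−0.7 = 7.8 V, which is impossible.
Assume only D_B conducts: V_N = 8.5 − 0.7 = 7.8 V, so I_R = 7.8/2.2 = 3.55 mA.
Check D_A: its anode-to-cathode voltage is 3.5 − 7.8 = -4.3 V < 0.7 V, so it is off. The assumption is consistent.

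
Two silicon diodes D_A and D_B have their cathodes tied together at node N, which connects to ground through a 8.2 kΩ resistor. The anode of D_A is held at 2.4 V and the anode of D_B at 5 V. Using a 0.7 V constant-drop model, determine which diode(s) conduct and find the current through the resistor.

Only D_B conducts; I_R ≈ 0.52 mA

Assume both conduct. Then node N would need to be at both 2.4−0.7 = 1.7 V and 5−0.7 = 4.3 V, which is impossible.
Assume only D_B conducts: V_N = 5 − 0.7 = 4.3 V, so I_R = 4.3/8.2 = 0.524 mA.
Check D_A: its anode-to-cathode voltage is 2.4 − 4.3 = -1.9 V < 0.7 V, so it is off. The assumption is consistent.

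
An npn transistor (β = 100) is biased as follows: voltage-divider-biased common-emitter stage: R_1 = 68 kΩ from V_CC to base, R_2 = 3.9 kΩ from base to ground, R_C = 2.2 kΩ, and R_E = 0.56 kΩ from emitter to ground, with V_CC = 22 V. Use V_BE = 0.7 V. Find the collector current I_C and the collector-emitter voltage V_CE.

Thevenize the base divider: V_Th = V_CC·R_2/(R_1+R_2) = 22×3.9/71.9 = 1.19 V, R_Th = R_1‖R_2 = 3.69 kΩ.
Base-emitter loop: V_Th = I_B·R_Th + V_BE + (β+1)I_B·R_E, so I_B = (1.19 − 0.7) / (3.69 + 101×0.56) = 0.00819 mA.
I_C = β·I_B = 100×0.00819 = 0.819 mA, and I_E = (β+1)I_B = 0.827 mA.
V_CE = V_CC − I_C·R_C − I_E·R_E = 22 − 0.819×2.2 − 0.827×0.56 = 19.7 V.
V_CE = 19.7 V > 0.2 V confirms active-region operation.

I_C ≈ 0.82 mA, V_CE ≈ 20 V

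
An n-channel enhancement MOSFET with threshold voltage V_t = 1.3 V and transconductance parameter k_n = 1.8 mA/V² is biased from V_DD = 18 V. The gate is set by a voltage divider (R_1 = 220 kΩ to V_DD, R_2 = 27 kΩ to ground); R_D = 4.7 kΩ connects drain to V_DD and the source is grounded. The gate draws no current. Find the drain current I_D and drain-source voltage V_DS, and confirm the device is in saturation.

I_D ≈ 0.4 mA, V_DS ≈ 16 V

V_G = V_DD·R_2/(R_1+R_2) = 18×27/247 = 1.97 V. With the source grounded, V_GS = V_G = 1.97 V.
Assume saturation: I_D = (k_n/2)(V_GS − V_t)² = (1.8/2)×(1.97 − 1.3)² = 0.9×0.668² = 0.401 mA.
V_DS = V_DD − I_D·R_D = 18 − 0.401×4.7 = 16.1 V.
Saturation requires V_DS ≥ V_GS − V_t = 0.668 V; 16.1 ≥ 0.668 ✓.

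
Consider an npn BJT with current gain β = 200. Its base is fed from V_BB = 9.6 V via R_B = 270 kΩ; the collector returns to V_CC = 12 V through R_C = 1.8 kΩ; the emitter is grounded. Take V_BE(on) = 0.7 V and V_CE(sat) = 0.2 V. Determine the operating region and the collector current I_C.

saturation; I_C ≈ 6.6 mA

Assume active: I_B = (9.6 − 0.7)/270 = 0.033 mA, giving I_C = β·I_B = 6.59 mA.
But then V_CE = 12 − 6.59×1.8 = 0.133 V < V_CE(sat) = 0.2 V — impossible in the active region.
So the transistor is saturated. With V_CE = 0.2 V, I_C = (V_CC − 0.2)/R_C = 11.8/1.8 = 6.56 mA.
Check: β·I_B = 6.59 mA > I_C = 6.56 mA, confirming saturation.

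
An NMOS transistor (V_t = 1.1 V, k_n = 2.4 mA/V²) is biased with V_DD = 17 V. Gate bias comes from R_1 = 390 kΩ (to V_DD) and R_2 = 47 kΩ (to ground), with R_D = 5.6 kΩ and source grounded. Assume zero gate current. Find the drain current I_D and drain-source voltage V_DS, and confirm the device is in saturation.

I_D ≈ 0.64 mA, V_DS ≈ 13 V

V_G = V_DD·R_2/(R_1+R_2) = 17×47/437 = 1.83 V. With the source grounded, V_GS = V_G = 1.83 V.
Assume saturation: I_D = (k_n/2)(V_GS − V_t)² = (2.4/2)×(1.83 − 1.1)² = 1.2×0.728² = 0.637 mA.
V_DS = V_DD − I_D·R_D = 17 − 0.637×5.6 = 13.4 V.
Saturation requires V_DS ≥ V_GS − V_t = 0.728 V; 13.4 ≥ 0.728 ✓.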